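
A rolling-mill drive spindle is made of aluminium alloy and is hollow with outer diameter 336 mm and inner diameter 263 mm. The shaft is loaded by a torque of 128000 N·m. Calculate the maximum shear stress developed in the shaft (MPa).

J = π(d_o⁴ − d_i⁴)/32 = π(0.336⁴ − 0.263⁴)/32 = 7.816×10^-4 m⁴.
τ_max = T·r/J = 128000 × 0.168 / 7.816×10^-4 = 2.751×10^7 Pa.

27.5 MPa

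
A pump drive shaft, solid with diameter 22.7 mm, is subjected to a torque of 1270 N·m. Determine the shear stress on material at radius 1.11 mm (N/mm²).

J = πd⁴/32 = π(0.0227)⁴/32 = 2.607×10^-8 m⁴.
Shear stress varies linearly with radius: τ = T·r/J = 1270 × 0.00111 / 2.607×10^-8 = 5.408×10^7 Pa.

54.1 N/mm²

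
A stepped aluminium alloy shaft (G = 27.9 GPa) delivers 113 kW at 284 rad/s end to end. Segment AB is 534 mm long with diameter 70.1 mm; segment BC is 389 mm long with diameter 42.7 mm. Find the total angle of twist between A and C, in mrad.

20.2 mrad

ω = 284 rad/s, so T = P/ω = 113×10³ / 284.0 = 397.9 N·m.
J_AB = π(0.0701)⁴/32 = 2.37×10^-6 m⁴; J_BC = π(0.0427)⁴/32 = 3.26×10^-7 m⁴.
θ = (T/G)·Σ L_i/J_i = (397.9/27.9×10⁹)·(0.534/2.37×10^-6 + 0.389/3.26×10^-7) = 0.02021 rad.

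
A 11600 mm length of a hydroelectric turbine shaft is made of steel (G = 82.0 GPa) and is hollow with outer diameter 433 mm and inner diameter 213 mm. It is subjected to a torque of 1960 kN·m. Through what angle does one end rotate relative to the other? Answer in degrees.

4.89°

J = π(d_o⁴ − d_i⁴)/32 = π(0.433⁴ − 0.213⁴)/32 = 3.249×10^-3 m⁴.
θ = T·L/(G·J) = 1.960e6 × 11.6 / (82.0×10⁹ × 3.249×10^-3) = 0.08534 rad.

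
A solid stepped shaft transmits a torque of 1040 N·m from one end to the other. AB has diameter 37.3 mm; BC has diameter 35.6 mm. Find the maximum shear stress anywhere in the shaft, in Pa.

1.17e8 Pa

Under the same torque, τ_max = 16T/(πd³) is largest where d is smallest — segment BC (d = 35.6 mm).
τ_max = 16·1040/(π·(0.0356)³) = 1.174×10^8 Pa.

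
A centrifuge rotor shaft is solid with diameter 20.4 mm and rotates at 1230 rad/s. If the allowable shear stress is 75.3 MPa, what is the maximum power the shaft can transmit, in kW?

154 kW

J = πd⁴/32 = π(0.0204)⁴/32 = 1.700×10^-8 m⁴.
T_max = τ_allow·J/r = 7.53×10^7 × 1.700×10^-8 / 0.0102 = 125.5 N·m.
ω = 1230 rad/s, so P_max = T_max·ω = 1.544×10^5 W.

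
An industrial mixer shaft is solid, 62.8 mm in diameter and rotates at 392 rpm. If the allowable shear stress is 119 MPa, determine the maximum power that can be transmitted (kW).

J = πd⁴/32 = π(0.0628)⁴/32 = 1.527×10^-6 m⁴.
T_max = τ_allow·J/r = 1.19×10^8 × 1.527×10^-6 / 0.0314 = 5787 N·m.
ω = 2π·392/60 = 41.05 rad/s, so P_max = T_max·ω = 2.376×10^5 W.

238 kW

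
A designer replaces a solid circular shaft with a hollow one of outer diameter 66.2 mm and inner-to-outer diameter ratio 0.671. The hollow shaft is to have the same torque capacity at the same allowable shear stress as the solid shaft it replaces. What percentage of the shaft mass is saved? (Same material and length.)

36.1 %

Equal τ_max and T ⇒ the solid shaft needs d_s³ = d_o³(1−k⁴), so d_s = 66.2·(1−0.671⁴)^(1/3) = 61.38 mm.
Area ratio A_h/A_s = d_o²(1−k²)/d_s² = (1−k²)/(1−k⁴)^(2/3) = 0.6394.
Mass saving = 1 − 0.6394 = 36.1 %.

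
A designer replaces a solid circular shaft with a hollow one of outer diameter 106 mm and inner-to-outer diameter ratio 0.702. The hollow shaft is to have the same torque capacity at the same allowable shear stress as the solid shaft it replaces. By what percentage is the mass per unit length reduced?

38.9 %

Equal τ_max and T ⇒ the solid shaft needs d_s³ = d_o³(1−k⁴), so d_s = 106·(1−0.702⁴)^(1/3) = 96.61 mm.
Area ratio A_h/A_s = d_o²(1−k²)/d_s² = (1−k²)/(1−k⁴)^(2/3) = 0.6106.
Mass saving = 1 − 0.6106 = 38.9 %.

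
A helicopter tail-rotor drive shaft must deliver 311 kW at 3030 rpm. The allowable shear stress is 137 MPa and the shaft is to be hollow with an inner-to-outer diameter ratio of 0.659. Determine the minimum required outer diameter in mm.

35.5 mm

ω = 2π·3030/60 = 317.3 rad/s, so T = P/ω = 311×10³ / 317.3 = 980.1 N·m.
For a hollow shaft with d_i/d_o = 0.659: τ_max = 16T/(π d_o³ (1−k⁴)), so d_o = [16T/(π τ_allow (1−k⁴))]^(1/3) = [16·980.1/(π·1.37×10^8·0.8114)]^(1/3) = 0.03554 m.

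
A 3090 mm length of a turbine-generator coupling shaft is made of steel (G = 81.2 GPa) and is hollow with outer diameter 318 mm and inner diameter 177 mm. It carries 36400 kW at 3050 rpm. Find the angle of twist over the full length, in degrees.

ω = 2π·3050/60 = 319.4 rad/s, so T = P/ω = 36400×10³ / 319.4 = 114000 N·m.
J = π(d_o⁴ − d_i⁴)/32 = π(0.318⁴ − 0.177⁴)/32 = 9.076×10^-4 m⁴.
θ = T·L/(G·J) = 114000 × 3.09 / (81.2×10⁹ × 9.076×10^-4) = 4.778×10^-3 rad.

0.274°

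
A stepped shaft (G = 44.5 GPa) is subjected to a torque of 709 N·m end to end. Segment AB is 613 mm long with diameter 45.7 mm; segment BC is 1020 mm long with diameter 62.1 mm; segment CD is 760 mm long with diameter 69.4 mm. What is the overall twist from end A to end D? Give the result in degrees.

2.25°

J_AB = π(0.0457)⁴/32 = 4.28×10^-7 m⁴; J_BC = π(0.0621)⁴/32 = 1.46×10^-6 m⁴; J_CD = π(0.0694)⁴/32 = 2.28×10^-6 m⁴.
θ = (T/G)·Σ L_i/J_i = (709.0/44.5×10⁹)·(0.613/4.28×10^-7 + 1.02/1.46×10^-6 + 0.760/2.28×10^-6) = 0.03926 rad.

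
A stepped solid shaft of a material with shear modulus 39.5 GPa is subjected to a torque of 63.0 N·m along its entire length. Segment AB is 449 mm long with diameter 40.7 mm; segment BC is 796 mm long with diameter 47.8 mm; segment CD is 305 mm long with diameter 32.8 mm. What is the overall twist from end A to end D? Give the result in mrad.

9.42 mrad

J_AB = π(0.0407)⁴/32 = 2.69×10^-7 m⁴; J_BC = π(0.0478)⁴/32 = 5.13×10^-7 m⁴; J_CD = π(0.0328)⁴/32 = 1.14×10^-7 m⁴.
θ = (T/G)·Σ L_i/J_i = (63.00/39.5×10⁹)·(0.449/2.69×10^-7 + 0.796/5.13×10^-7 + 0.305/1.14×10^-7) = 9.416×10^-3 rad.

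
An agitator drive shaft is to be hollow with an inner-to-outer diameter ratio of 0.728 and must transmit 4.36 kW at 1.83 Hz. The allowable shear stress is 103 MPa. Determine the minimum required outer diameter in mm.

ω = 2π·1.83 = 11.50 rad/s, so T = P/ω = 4.36×10³ / 11.50 = 379.2 N·m.
For a hollow shaft with d_i/d_o = 0.728: τ_max = 16T/(π d_o³ (1−k⁴)), so d_o = [16T/(π τ_allow (1−k⁴))]^(1/3) = [16·379.2/(π·1.03×10^8·0.7191)]^(1/3) = 0.02965 m.

29.7 mm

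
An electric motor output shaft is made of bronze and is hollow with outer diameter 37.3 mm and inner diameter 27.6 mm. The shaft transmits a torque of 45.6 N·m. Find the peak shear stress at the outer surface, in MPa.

6.39 MPa

J = π(d_o⁴ − d_i⁴)/32 = π(0.0373⁴ − 0.0276⁴)/32 = 1.331×10^-7 m⁴.
τ_max = T·r/J = 45.60 × 0.0186 / 1.331×10^-7 = 6.391×10^6 Pa.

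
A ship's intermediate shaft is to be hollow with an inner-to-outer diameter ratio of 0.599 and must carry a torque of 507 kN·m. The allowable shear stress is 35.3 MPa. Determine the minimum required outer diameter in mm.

438 mm

For a hollow shaft with d_i/d_o = 0.599: τ_max = 16T/(π d_o³ (1−k⁴)), so d_o = [16T/(π τ_allow (1−k⁴))]^(1/3) = [16·507000/(π·3.53×10^7·0.8713)]^(1/3) = 0.4379 m.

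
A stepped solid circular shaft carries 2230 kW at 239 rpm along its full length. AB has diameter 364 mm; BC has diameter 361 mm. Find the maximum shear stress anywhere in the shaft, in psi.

1400 psi

ω = 2π·239/60 = 25.03 rad/s, so T = P/ω = 2230×10³ / 25.03 = 89100 N·m.
Under the same torque, τ_max = 16T/(πd³) is largest where d is smallest — segment BC (d = 361 mm).
τ_max = 16·89100/(π·(0.361)³) = 9.646×10^6 Pa.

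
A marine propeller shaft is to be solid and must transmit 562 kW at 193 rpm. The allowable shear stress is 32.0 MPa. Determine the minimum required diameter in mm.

ω = 2π·193/60 = 20.21 rad/s, so T = P/ω = 562×10³ / 20.21 = 27810 N·m.
For a solid shaft τ_max = 16T/(πd³), so d = (16T/(π τ_allow))^(1/3) = (16·27810/(π·3.20×10^7))^(1/3) = 0.1642 m.

164 mm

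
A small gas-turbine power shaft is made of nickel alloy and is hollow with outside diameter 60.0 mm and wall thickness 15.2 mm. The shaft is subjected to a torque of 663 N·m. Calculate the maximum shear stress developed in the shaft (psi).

2410 psi

J = π(d_o⁴ − d_i⁴)/32 = π(0.0600⁴ − 0.0296⁴)/32 = 1.197×10^-6 m⁴.
τ_max = T·r/J = 663.0 × 0.0300 / 1.197×10^-6 = 1.662×10^7 Pa.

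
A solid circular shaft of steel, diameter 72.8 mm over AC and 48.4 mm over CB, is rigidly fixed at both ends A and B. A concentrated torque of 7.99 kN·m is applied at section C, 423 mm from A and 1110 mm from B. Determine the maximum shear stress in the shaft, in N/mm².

Compatibility: T_A·a/J_AC = T_B·b/J_CB with T_A + T_B = T₀.
J_AC = 2.76×10^-6 m⁴, J_CB = 5.39×10^-7 m⁴, so T_A = T₀·(J_AC/a)/((J_AC/a)+(J_CB/b)) = 7436 N·m, T_B = 553.6 N·m.
τ in each portion: τ_AC = 9.82×10^7 Pa, τ_CB = 2.49×10^7 Pa; maximum is in AC.
τ_max = T_AC·r/J = 7436·0.0364/2.76×10^-6 = 9.816×10^7 Pa.

98.2 N/mm²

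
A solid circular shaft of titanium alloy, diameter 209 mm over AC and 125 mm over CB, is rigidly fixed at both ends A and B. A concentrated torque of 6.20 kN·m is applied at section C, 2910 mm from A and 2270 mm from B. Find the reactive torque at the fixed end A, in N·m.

Compatibility: T_A·a/J_AC = T_B·b/J_CB with T_A + T_B = T₀.
J_AC = 1.87×10^-4 m⁴, J_CB = 2.40×10^-5 m⁴, so T_A = T₀·(J_AC/a)/((J_AC/a)+(J_CB/b)) = 5326 N·m, T_B = 873.7 N·m.

5330 N·m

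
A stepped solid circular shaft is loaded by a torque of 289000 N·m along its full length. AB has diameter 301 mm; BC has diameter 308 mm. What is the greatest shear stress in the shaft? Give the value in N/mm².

Under the same torque, τ_max = 16T/(πd³) is largest where d is smallest — segment AB (d = 301 mm).
τ_max = 16·289000/(π·(0.301)³) = 5.397×10^7 Pa.

54.0 N/mm²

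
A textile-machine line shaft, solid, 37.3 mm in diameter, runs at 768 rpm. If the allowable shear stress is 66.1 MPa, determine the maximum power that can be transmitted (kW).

54.2 kW

J = πd⁴/32 = π(0.0373)⁴/32 = 1.900×10^-7 m⁴.
T_max = τ_allow·J/r = 6.61×10^7 × 1.900×10^-7 / 0.0186 = 673.5 N·m.
ω = 2π·768/60 = 80.42 rad/s, so P_max = T_max·ω = 5.417×10^4 W.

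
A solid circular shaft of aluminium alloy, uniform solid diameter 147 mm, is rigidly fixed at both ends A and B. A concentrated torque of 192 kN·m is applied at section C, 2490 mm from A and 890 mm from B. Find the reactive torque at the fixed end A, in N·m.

50600 N·m

With uniform GJ and both ends fixed, compatibility θ_AC = θ_CB gives T_A·a = T_B·b, together with T_A + T_B = T₀.
T_A = T₀·b/(a+b) = 192000·890/3380 = 50560 N·m; T_B = 141400 N·m.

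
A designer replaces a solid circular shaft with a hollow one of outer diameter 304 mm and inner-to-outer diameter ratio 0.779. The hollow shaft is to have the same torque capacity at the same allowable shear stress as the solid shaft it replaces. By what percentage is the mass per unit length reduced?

46.6 %

Equal τ_max and T ⇒ the solid shaft needs d_s³ = d_o³(1−k⁴), so d_s = 304·(1−0.779⁴)^(1/3) = 260.8 mm.
Area ratio A_h/A_s = d_o²(1−k²)/d_s² = (1−k²)/(1−k⁴)^(2/3) = 0.5340.
Mass saving = 1 − 0.5340 = 46.6 %.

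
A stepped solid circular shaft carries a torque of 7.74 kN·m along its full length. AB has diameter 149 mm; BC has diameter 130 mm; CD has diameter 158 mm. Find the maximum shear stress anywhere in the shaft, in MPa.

Under the same torque, τ_max = 16T/(πd³) is largest where d is smallest — segment BC (d = 130 mm).
τ_max = 16·7740/(π·(0.130)³) = 1.794×10^7 Pa.

17.9 MPa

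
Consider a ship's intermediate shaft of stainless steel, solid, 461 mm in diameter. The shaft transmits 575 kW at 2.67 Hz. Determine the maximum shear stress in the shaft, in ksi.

ω = 2π·2.67 = 16.78 rad/s, so T = P/ω = 575×10³ / 16.78 = 34270 N·m.
J = πd⁴/32 = π(0.461)⁴/32 = 4.434×10^-3 m⁴.
τ_max = T·r/J = 34270 × 0.231 / 4.434×10^-3 = 1.782×10^6 Pa.

0.258 ksi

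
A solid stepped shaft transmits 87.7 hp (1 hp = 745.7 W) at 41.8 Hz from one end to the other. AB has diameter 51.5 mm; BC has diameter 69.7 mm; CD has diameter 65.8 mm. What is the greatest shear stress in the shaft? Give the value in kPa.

ω = 2π·41.8 = 262.6 rad/s, so T = P/ω = 87.7×745.7 / 262.6 = 249.0 N·m.
Under the same torque, τ_max = 16T/(πd³) is largest where d is smallest — segment AB (d = 51.5 mm).
τ_max = 16·249.0/(π·(0.0515)³) = 9.284×10^6 Pa.

9280 kPa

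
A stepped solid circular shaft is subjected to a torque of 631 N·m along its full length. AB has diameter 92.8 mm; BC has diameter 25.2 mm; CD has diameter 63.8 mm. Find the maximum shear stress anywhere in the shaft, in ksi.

Under the same torque, τ_max = 16T/(πd³) is largest where d is smallest — segment BC (d = 25.2 mm).
τ_max = 16·631.0/(π·(0.0252)³) = 2.008×10^8 Pa.

29.1 ksi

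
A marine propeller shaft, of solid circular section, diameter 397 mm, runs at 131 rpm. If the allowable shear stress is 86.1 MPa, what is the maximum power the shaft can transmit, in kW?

J = πd⁴/32 = π(0.397)⁴/32 = 2.439×10^-3 m⁴.
T_max = τ_allow·J/r = 8.61×10^7 × 2.439×10^-3 / 0.199 = 1.058e6 N·m.
ω = 2π·131/60 = 13.72 rad/s, so P_max = T_max·ω = 1.451×10^7 W.

14500 kW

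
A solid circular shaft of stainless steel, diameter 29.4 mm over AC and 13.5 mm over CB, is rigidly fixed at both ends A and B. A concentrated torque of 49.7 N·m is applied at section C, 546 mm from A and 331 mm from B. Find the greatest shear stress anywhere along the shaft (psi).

Compatibility: T_A·a/J_AC = T_B·b/J_CB with T_A + T_B = T₀.
J_AC = 7.33×10^-8 m⁴, J_CB = 3.26×10^-9 m⁴, so T_A = T₀·(J_AC/a)/((J_AC/a)+(J_CB/b)) = 46.30 N·m, T_B = 3.396 N·m.
τ in each portion: τ_AC = 9.28×10^6 Pa, τ_CB = 7.03×10^6 Pa; maximum is in AC.
τ_max = T_AC·r/J = 46.30·0.0147/7.33×10^-8 = 9.280×10^6 Pa.

1350 psi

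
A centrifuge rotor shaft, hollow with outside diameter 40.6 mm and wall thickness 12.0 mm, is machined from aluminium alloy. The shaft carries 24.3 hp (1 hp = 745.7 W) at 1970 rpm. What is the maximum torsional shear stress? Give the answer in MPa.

ω = 2π·1970/60 = 206.3 rad/s, so T = P/ω = 24.3×745.7 / 206.3 = 87.84 N·m.
J = π(d_o⁴ − d_i⁴)/32 = π(0.0406⁴ − 0.0166⁴)/32 = 2.593×10^-7 m⁴.
τ_max = T·r/J = 87.84 × 0.0203 / 2.593×10^-7 = 6.877×10^6 Pa.

6.88 MPa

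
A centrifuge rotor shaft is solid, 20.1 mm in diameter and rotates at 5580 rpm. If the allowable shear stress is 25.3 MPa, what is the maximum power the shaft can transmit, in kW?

23.6 kW

J = πd⁴/32 = π(0.0201)⁴/32 = 1.602×10^-8 m⁴.
T_max = τ_allow·J/r = 2.53×10^7 × 1.602×10^-8 / 0.0100 = 40.34 N·m.
ω = 2π·5580/60 = 584.3 rad/s, so P_max = T_max·ω = 2.357×10^4 W.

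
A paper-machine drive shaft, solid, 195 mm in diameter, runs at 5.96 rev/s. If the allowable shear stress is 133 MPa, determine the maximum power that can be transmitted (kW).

7250 kW

J = πd⁴/32 = π(0.195)⁴/32 = 1.420×10^-4 m⁴.
T_max = τ_allow·J/r = 1.33×10^8 × 1.420×10^-4 / 0.0975 = 193600 N·m.
ω = 2π·5.96 = 37.45 rad/s, so P_max = T_max·ω = 7.251×10^6 W.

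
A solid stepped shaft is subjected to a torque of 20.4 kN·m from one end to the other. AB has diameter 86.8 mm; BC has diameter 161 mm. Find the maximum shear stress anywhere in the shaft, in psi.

23000 psi

Under the same torque, τ_max = 16T/(πd³) is largest where d is smallest — segment AB (d = 86.8 mm).
τ_max = 16·20400/(π·(0.0868)³) = 1.589×10^8 Pa.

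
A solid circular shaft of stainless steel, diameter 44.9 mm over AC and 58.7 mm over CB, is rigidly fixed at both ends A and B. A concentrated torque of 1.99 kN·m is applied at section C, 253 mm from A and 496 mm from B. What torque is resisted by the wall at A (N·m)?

799 N·m

Compatibility: T_A·a/J_AC = T_B·b/J_CB with T_A + T_B = T₀.
J_AC = 3.99×10^-7 m⁴, J_CB = 1.17×10^-6 m⁴, so T_A = T₀·(J_AC/a)/((J_AC/a)+(J_CB/b)) = 799.2 N·m, T_B = 1191 N·m.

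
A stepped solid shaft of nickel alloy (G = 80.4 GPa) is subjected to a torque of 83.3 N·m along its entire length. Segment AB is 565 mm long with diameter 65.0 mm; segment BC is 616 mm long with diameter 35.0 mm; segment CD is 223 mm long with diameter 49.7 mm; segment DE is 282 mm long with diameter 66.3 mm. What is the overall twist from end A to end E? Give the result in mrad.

5.21 mrad

J_AB = π(0.0650)⁴/32 = 1.75×10^-6 m⁴; J_BC = π(0.0350)⁴/32 = 1.47×10^-7 m⁴; J_CD = π(0.0497)⁴/32 = 5.99×10^-7 m⁴; J_DE = π(0.0663)⁴/32 = 1.90×10^-6 m⁴.
θ = (T/G)·Σ L_i/J_i = (83.30/80.4×10⁹)·(0.565/1.75×10^-6 + 0.616/1.47×10^-7 + 0.223/5.99×10^-7 + 0.282/1.90×10^-6) = 5.206×10^-3 rad.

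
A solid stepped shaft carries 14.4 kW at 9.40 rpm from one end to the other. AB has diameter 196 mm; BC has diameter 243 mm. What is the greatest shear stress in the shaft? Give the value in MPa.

ω = 2π·9.40/60 = 0.9844 rad/s, so T = P/ω = 14.4×10³ / 0.9844 = 14630 N·m.
Under the same torque, τ_max = 16T/(πd³) is largest where d is smallest — segment AB (d = 196 mm).
τ_max = 16·14630/(π·(0.196)³) = 9.895×10^6 Pa.

9.89 MPa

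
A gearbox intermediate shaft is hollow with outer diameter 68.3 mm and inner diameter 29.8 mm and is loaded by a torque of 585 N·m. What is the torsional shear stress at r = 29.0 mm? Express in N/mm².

8.24 N/mm²

J = π(d_o⁴ − d_i⁴)/32 = π(0.0683⁴ − 0.0298⁴)/32 = 2.059×10^-6 m⁴.
Shear stress varies linearly with radius: τ = T·r/J = 585.0 × 0.0290 / 2.059×10^-6 = 8.240×10^6 Pa.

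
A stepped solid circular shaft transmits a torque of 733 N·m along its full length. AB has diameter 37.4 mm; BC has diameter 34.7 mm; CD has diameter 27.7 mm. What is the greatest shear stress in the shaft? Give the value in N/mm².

176 N/mm²

Under the same torque, τ_max = 16T/(πd³) is largest where d is smallest — segment CD (d = 27.7 mm).
τ_max = 16·733.0/(π·(0.0277)³) = 1.756×10^8 Pa.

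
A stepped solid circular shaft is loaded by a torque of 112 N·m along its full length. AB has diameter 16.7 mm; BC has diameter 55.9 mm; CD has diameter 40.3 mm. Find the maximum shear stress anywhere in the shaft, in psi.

17800 psi

Under the same torque, τ_max = 16T/(πd³) is largest where d is smallest — segment AB (d = 16.7 mm).
τ_max = 16·112.0/(π·(0.0167)³) = 1.225×10^8 Pa.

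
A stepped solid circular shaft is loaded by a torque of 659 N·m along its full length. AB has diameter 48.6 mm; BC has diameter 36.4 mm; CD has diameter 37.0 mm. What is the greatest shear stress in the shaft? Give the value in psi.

Under the same torque, τ_max = 16T/(πd³) is largest where d is smallest — segment BC (d = 36.4 mm).
τ_max = 16·659.0/(π·(0.0364)³) = 6.959×10^7 Pa.

10100 psi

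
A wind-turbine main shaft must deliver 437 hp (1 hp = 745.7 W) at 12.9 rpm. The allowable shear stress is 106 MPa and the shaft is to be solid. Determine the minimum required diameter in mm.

ω = 2π·12.9/60 = 1.351 rad/s, so T = P/ω = 437×745.7 / 1.351 = 241200 N·m.
For a solid shaft τ_max = 16T/(πd³), so d = (16T/(π τ_allow))^(1/3) = (16·241200/(π·1.06×10^8))^(1/3) = 0.2263 m.

226 mm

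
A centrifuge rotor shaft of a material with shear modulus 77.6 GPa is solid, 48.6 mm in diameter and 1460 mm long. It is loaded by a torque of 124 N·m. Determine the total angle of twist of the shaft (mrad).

J = πd⁴/32 = π(0.0486)⁴/32 = 5.477×10^-7 m⁴.
θ = T·L/(G·J) = 124.0 × 1.46 / (77.6×10⁹ × 5.477×10^-7) = 4.260×10^-3 rad.

4.26 mrad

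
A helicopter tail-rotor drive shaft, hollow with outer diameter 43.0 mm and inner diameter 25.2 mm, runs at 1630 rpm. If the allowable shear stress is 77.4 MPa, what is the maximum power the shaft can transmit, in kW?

182 kW

J = π(d_o⁴ − d_i⁴)/32 = π(0.0430⁴ − 0.0252⁴)/32 = 2.960×10^-7 m⁴.
T_max = τ_allow·J/r = 7.74×10^7 × 2.960×10^-7 / 0.0215 = 1066 N·m.
ω = 2π·1630/60 = 170.7 rad/s, so P_max = T_max·ω = 1.819×10^5 W.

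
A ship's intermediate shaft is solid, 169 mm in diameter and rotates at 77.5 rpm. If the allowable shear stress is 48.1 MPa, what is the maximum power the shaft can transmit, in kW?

J = πd⁴/32 = π(0.169)⁴/32 = 8.008×10^-5 m⁴.
T_max = τ_allow·J/r = 4.81×10^7 × 8.008×10^-5 / 0.0845 = 45590 N·m.
ω = 2π·77.5/60 = 8.116 rad/s, so P_max = T_max·ω = 3.700×10^5 W.

370 kW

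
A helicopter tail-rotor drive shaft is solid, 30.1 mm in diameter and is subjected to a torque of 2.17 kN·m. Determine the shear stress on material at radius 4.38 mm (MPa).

J = πd⁴/32 = π(0.0301)⁴/32 = 8.059×10^-8 m⁴.
Shear stress varies linearly with radius: τ = T·r/J = 2170 × 0.00438 / 8.059×10^-8 = 1.179×10^8 Pa.

118 MPa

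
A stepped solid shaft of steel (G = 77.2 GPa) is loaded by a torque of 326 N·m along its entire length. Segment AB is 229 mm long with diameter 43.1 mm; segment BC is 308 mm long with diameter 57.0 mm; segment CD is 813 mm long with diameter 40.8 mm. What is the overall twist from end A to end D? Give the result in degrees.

J_AB = π(0.0431)⁴/32 = 3.39×10^-7 m⁴; J_BC = π(0.0570)⁴/32 = 1.04×10^-6 m⁴; J_CD = π(0.0408)⁴/32 = 2.72×10^-7 m⁴.
θ = (T/G)·Σ L_i/J_i = (326.0/77.2×10⁹)·(0.229/3.39×10^-7 + 0.308/1.04×10^-6 + 0.813/2.72×10^-7) = 0.01673 rad.

0.959°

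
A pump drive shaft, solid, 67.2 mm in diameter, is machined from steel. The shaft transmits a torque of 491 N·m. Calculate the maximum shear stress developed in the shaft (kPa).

J = πd⁴/32 = π(0.0672)⁴/32 = 2.002×10^-6 m⁴.
τ_max = T·r/J = 491.0 × 0.0336 / 2.002×10^-6 = 8.240×10^6 Pa.

8240 kPa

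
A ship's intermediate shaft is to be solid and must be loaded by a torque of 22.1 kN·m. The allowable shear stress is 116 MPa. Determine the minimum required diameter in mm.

For a solid shaft τ_max = 16T/(πd³), so d = (16T/(π τ_allow))^(1/3) = (16·22100/(π·1.16×10^8))^(1/3) = 0.09900 m.

99.0 mm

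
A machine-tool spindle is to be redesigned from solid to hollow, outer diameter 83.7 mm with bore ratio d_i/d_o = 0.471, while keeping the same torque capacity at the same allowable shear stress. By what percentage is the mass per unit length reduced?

19.5 %

Equal τ_max and T ⇒ the solid shaft needs d_s³ = d_o³(1−k⁴), so d_s = 83.7·(1−0.471⁴)^(1/3) = 82.30 mm.
Area ratio A_h/A_s = d_o²(1−k²)/d_s² = (1−k²)/(1−k⁴)^(2/3) = 0.8048.
Mass saving = 1 − 0.8048 = 19.5 %.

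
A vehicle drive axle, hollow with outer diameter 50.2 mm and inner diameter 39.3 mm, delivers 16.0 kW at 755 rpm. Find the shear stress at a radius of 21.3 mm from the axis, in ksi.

1.61 ksi

ω = 2π·755/60 = 79.06 rad/s, so T = P/ω = 16.0×10³ / 79.06 = 202.4 N·m.
J = π(d_o⁴ − d_i⁴)/32 = π(0.0502⁴ − 0.0393⁴)/32 = 3.893×10^-7 m⁴.
Shear stress varies linearly with radius: τ = T·r/J = 202.4 × 0.0213 / 3.893×10^-7 = 1.107×10^7 Pa.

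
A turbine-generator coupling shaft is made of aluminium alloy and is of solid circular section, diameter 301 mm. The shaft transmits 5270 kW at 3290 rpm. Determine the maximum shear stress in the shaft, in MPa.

2.86 MPa

ω = 2π·3290/60 = 344.5 rad/s, so T = P/ω = 5270×10³ / 344.5 = 15300 N·m.
J = πd⁴/32 = π(0.301)⁴/32 = 8.059×10^-4 m⁴.
τ_max = T·r/J = 15300 × 0.150 / 8.059×10^-4 = 2.857×10^6 Pa.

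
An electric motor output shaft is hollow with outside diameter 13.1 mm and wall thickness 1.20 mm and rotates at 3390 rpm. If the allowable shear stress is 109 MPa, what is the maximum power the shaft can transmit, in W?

9480 W

J = π(d_o⁴ − d_i⁴)/32 = π(0.0131⁴ − 0.0107⁴)/32 = 1.604×10^-9 m⁴.
T_max = τ_allow·J/r = 1.09×10^8 × 1.604×10^-9 / 0.00655 = 26.70 N·m.
ω = 2π·3390/60 = 355.0 rad/s, so P_max = T_max·ω = 9478 W.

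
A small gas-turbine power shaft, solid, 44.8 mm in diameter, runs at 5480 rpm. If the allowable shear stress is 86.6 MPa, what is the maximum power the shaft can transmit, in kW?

J = πd⁴/32 = π(0.0448)⁴/32 = 3.955×10^-7 m⁴.
T_max = τ_allow·J/r = 8.66×10^7 × 3.955×10^-7 / 0.0224 = 1529 N·m.
ω = 2π·5480/60 = 573.9 rad/s, so P_max = T_max·ω = 8.774×10^5 W.

877 kW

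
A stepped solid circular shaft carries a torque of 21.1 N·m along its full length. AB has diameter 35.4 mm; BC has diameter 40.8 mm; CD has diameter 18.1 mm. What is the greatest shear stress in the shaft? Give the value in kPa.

Under the same torque, τ_max = 16T/(πd³) is largest where d is smallest — segment CD (d = 18.1 mm).
τ_max = 16·21.10/(π·(0.0181)³) = 1.812×10^7 Pa.

18100 kPa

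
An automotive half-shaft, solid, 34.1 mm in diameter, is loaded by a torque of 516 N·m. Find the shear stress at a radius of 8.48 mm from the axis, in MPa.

33.0 MPa

J = πd⁴/32 = π(0.0341)⁴/32 = 1.327×10^-7 m⁴.
Shear stress varies linearly with radius: τ = T·r/J = 516.0 × 0.00848 / 1.327×10^-7 = 3.296×10^7 Pa.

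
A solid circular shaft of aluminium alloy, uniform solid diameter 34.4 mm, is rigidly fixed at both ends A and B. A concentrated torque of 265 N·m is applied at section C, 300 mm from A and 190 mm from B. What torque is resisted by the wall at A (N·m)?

With uniform GJ and both ends fixed, compatibility θ_AC = θ_CB gives T_A·a = T_B·b, together with T_A + T_B = T₀.
T_A = T₀·b/(a+b) = 265.0·190/490.0 = 102.8 N·m; T_B = 162.2 N·m.

103 N·m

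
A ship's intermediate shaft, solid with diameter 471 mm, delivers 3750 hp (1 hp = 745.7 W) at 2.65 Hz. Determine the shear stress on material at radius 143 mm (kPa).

ω = 2π·2.65 = 16.65 rad/s, so T = P/ω = 3750×745.7 / 16.65 = 167900 N·m.
J = πd⁴/32 = π(0.471)⁴/32 = 4.832×10^-3 m⁴.
Shear stress varies linearly with radius: τ = T·r/J = 167900 × 0.143 / 4.832×10^-3 = 4.971×10^6 Pa.

4970 kPa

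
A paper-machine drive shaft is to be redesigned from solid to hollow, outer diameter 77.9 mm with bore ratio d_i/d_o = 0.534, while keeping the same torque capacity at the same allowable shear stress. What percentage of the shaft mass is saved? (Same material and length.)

Equal τ_max and T ⇒ the solid shaft needs d_s³ = d_o³(1−k⁴), so d_s = 77.9·(1−0.534⁴)^(1/3) = 75.73 mm.
Area ratio A_h/A_s = d_o²(1−k²)/d_s² = (1−k²)/(1−k⁴)^(2/3) = 0.7564.
Mass saving = 1 − 0.7564 = 24.4 %.

24.4 %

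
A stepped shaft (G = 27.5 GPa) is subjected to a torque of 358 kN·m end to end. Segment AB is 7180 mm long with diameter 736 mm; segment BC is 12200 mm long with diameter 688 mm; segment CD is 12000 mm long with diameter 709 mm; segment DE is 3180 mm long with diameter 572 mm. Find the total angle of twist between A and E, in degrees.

1.19°

J_AB = π(0.736)⁴/32 = 0.0288 m⁴; J_BC = π(0.688)⁴/32 = 0.0220 m⁴; J_CD = π(0.709)⁴/32 = 0.0248 m⁴; J_DE = π(0.572)⁴/32 = 0.0105 m⁴.
θ = (T/G)·Σ L_i/J_i = (358000/27.5×10⁹)·(7.18/0.0288 + 12.2/0.0220 + 12.0/0.0248 + 3.18/0.0105) = 0.02070 rad.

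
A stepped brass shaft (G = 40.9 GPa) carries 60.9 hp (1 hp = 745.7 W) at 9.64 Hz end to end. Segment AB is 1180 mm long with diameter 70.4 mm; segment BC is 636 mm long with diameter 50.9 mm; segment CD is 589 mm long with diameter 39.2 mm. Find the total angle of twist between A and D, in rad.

0.0732 rad

ω = 2π·9.64 = 60.57 rad/s, so T = P/ω = 60.9×745.7 / 60.57 = 749.8 N·m.
J_AB = π(0.0704)⁴/32 = 2.41×10^-6 m⁴; J_BC = π(0.0509)⁴/32 = 6.59×10^-7 m⁴; J_CD = π(0.0392)⁴/32 = 2.32×10^-7 m⁴.
θ = (T/G)·Σ L_i/J_i = (749.8/40.9×10⁹)·(1.18/2.41×10^-6 + 0.636/6.59×10^-7 + 0.589/2.32×10^-7) = 0.07324 rad.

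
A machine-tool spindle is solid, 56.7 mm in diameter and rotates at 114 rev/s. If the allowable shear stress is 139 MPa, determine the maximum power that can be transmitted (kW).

3560 kW

J = πd⁴/32 = π(0.0567)⁴/32 = 1.015×10^-6 m⁴.
T_max = τ_allow·J/r = 1.39×10^8 × 1.015×10^-6 / 0.0284 = 4975 N·m.
ω = 2π·114 = 716.3 rad/s, so P_max = T_max·ω = 3.564×10^6 W.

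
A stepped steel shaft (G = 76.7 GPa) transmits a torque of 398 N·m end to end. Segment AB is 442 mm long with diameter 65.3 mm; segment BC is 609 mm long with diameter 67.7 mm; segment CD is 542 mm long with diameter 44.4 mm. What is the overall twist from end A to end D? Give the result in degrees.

0.584°

J_AB = π(0.0653)⁴/32 = 1.79×10^-6 m⁴; J_BC = π(0.0677)⁴/32 = 2.06×10^-6 m⁴; J_CD = π(0.0444)⁴/32 = 3.82×10^-7 m⁴.
θ = (T/G)·Σ L_i/J_i = (398.0/76.7×10⁹)·(0.442/1.79×10^-6 + 0.609/2.06×10^-6 + 0.542/3.82×10^-7) = 0.01019 rad.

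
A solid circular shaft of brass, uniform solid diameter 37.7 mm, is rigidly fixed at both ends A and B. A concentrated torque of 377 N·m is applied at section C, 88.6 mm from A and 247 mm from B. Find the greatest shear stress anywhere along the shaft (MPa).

With uniform GJ and both ends fixed, compatibility θ_AC = θ_CB gives T_A·a = T_B·b, together with T_A + T_B = T₀.
T_A = T₀·b/(a+b) = 377.0·247/335.6 = 277.5 N·m; T_B = 99.53 N·m.
τ in each portion: τ_AC = 2.64×10^7 Pa, τ_CB = 9.46×10^6 Pa; maximum is in AC.
τ_max = T_AC·r/J = 277.5·0.0189/1.98×10^-7 = 2.637×10^7 Pa.

26.4 MPa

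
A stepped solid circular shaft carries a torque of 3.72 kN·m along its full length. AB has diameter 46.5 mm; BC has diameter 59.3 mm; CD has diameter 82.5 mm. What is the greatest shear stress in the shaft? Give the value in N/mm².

188 N/mm²

Under the same torque, τ_max = 16T/(πd³) is largest where d is smallest — segment AB (d = 46.5 mm).
τ_max = 16·3720/(π·(0.0465)³) = 1.884×10^8 Pa.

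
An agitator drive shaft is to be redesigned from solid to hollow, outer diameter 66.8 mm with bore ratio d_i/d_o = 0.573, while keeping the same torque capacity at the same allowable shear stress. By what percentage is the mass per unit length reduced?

27.5 %

Equal τ_max and T ⇒ the solid shaft needs d_s³ = d_o³(1−k⁴), so d_s = 66.8·(1−0.573⁴)^(1/3) = 64.31 mm.
Area ratio A_h/A_s = d_o²(1−k²)/d_s² = (1−k²)/(1−k⁴)^(2/3) = 0.7247.
Mass saving = 1 − 0.7247 = 27.5 %.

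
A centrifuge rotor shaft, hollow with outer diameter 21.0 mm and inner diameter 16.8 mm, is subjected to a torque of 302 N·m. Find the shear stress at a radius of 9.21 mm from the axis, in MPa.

247 MPa

J = π(d_o⁴ − d_i⁴)/32 = π(0.0210⁴ − 0.0168⁴)/32 = 1.127×10^-8 m⁴.
Shear stress varies linearly with radius: τ = T·r/J = 302.0 × 0.00921 / 1.127×10^-8 = 2.467×10^8 Pa.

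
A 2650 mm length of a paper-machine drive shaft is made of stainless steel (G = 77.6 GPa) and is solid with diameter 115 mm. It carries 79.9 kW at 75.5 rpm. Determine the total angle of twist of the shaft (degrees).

ω = 2π·75.5/60 = 7.906 rad/s, so T = P/ω = 79.9×10³ / 7.906 = 10110 N·m.
J = πd⁴/32 = π(0.115)⁴/32 = 1.717×10^-5 m⁴.
θ = T·L/(G·J) = 10110 × 2.65 / (77.6×10⁹ × 1.717×10^-5) = 0.02010 rad.

1.15°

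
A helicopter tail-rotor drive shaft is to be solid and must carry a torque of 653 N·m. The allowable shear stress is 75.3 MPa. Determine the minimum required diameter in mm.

35.3 mm

For a solid shaft τ_max = 16T/(πd³), so d = (16T/(π τ_allow))^(1/3) = (16·653.0/(π·7.53×10^7))^(1/3) = 0.03535 m.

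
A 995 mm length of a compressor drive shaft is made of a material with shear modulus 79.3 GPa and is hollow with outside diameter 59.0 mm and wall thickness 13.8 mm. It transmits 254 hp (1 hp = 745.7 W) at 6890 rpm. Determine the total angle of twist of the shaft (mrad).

ω = 2π·6890/60 = 721.5 rad/s, so T = P/ω = 254×745.7 / 721.5 = 262.5 N·m.
J = π(d_o⁴ − d_i⁴)/32 = π(0.0590⁴ − 0.0314⁴)/32 = 1.094×10^-6 m⁴.
θ = T·L/(G·J) = 262.5 × 0.995 / (79.3×10⁹ × 1.094×10^-6) = 3.010×10^-3 rad.

3.01 mrad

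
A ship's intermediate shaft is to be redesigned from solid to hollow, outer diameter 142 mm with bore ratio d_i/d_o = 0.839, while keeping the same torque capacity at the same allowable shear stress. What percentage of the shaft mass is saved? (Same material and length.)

Equal τ_max and T ⇒ the solid shaft needs d_s³ = d_o³(1−k⁴), so d_s = 142·(1−0.839⁴)^(1/3) = 113.0 mm.
Area ratio A_h/A_s = d_o²(1−k²)/d_s² = (1−k²)/(1−k⁴)^(2/3) = 0.4672.
Mass saving = 1 − 0.4672 = 53.3 %.

53.3 %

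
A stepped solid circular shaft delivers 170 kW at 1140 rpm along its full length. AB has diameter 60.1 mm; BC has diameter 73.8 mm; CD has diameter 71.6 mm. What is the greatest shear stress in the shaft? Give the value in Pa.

ω = 2π·1140/60 = 119.4 rad/s, so T = P/ω = 170×10³ / 119.4 = 1424 N·m.
Under the same torque, τ_max = 16T/(πd³) is largest where d is smallest — segment AB (d = 60.1 mm).
τ_max = 16·1424/(π·(0.0601)³) = 3.341×10^7 Pa.

3.34e7 Pa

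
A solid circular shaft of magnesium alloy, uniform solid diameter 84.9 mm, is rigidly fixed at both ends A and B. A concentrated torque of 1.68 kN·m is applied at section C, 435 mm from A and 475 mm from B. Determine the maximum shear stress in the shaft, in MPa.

With uniform GJ and both ends fixed, compatibility θ_AC = θ_CB gives T_A·a = T_B·b, together with T_A + T_B = T₀.
T_A = T₀·b/(a+b) = 1680·475/910.0 = 876.9 N·m; T_B = 803.1 N·m.
τ in each portion: τ_AC = 7.30×10^6 Pa, τ_CB = 6.68×10^6 Pa; maximum is in AC.
τ_max = T_AC·r/J = 876.9·0.0425/5.10×10^-6 = 7.298×10^6 Pa.

7.30 MPa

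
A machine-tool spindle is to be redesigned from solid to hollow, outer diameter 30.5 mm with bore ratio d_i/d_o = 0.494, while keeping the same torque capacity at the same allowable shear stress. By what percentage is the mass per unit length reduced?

21.2 %

Equal τ_max and T ⇒ the solid shaft needs d_s³ = d_o³(1−k⁴), so d_s = 30.5·(1−0.494⁴)^(1/3) = 29.88 mm.
Area ratio A_h/A_s = d_o²(1−k²)/d_s² = (1−k²)/(1−k⁴)^(2/3) = 0.7876.
Mass saving = 1 − 0.7876 = 21.2 %.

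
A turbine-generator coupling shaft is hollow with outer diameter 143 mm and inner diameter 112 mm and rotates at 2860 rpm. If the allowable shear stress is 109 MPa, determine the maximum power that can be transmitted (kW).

J = π(d_o⁴ − d_i⁴)/32 = π(0.143⁴ − 0.112⁴)/32 = 2.560×10^-5 m⁴.
T_max = τ_allow·J/r = 1.09×10^8 × 2.560×10^-5 / 0.0715 = 39030 N·m.
ω = 2π·2860/60 = 299.5 rad/s, so P_max = T_max·ω = 1.169×10^7 W.

11700 kW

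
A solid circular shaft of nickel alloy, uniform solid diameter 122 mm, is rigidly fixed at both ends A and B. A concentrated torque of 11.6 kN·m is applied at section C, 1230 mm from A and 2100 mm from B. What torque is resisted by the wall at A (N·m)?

7320 N·m

With uniform GJ and both ends fixed, compatibility θ_AC = θ_CB gives T_A·a = T_B·b, together with T_A + T_B = T₀.
T_A = T₀·b/(a+b) = 11600·2100/3330 = 7315 N·m; T_B = 4285 N·m.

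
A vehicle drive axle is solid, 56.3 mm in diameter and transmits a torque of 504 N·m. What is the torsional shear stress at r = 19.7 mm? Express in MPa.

10.1 MPa

J = πd⁴/32 = π(0.0563)⁴/32 = 9.864×10^-7 m⁴.
Shear stress varies linearly with radius: τ = T·r/J = 504.0 × 0.0197 / 9.864×10^-7 = 1.007×10^7 Pa.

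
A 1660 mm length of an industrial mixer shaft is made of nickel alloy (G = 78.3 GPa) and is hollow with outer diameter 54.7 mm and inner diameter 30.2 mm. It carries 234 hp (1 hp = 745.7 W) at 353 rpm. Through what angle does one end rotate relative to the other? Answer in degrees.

7.19°

ω = 2π·353/60 = 36.97 rad/s, so T = P/ω = 234×745.7 / 36.97 = 4720 N·m.
J = π(d_o⁴ − d_i⁴)/32 = π(0.0547⁴ − 0.0302⁴)/32 = 7.973×10^-7 m⁴.
θ = T·L/(G·J) = 4720 × 1.66 / (78.3×10⁹ × 7.973×10^-7) = 0.1255 rad.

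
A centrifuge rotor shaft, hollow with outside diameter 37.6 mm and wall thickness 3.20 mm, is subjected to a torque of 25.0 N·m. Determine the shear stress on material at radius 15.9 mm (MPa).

3.85 MPa

J = π(d_o⁴ − d_i⁴)/32 = π(0.0376⁴ − 0.0312⁴)/32 = 1.032×10^-7 m⁴.
Shear stress varies linearly with radius: τ = T·r/J = 25.00 × 0.0159 / 1.032×10^-7 = 3.852×10^6 Pa.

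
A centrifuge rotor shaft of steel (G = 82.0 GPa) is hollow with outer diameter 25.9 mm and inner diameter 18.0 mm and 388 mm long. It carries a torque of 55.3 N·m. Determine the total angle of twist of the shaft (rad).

0.00773 rad

J = π(d_o⁴ − d_i⁴)/32 = π(0.0259⁴ − 0.0180⁴)/32 = 3.387×10^-8 m⁴.
θ = T·L/(G·J) = 55.30 × 0.388 / (82.0×10⁹ × 3.387×10^-8) = 7.725×10^-3 rad.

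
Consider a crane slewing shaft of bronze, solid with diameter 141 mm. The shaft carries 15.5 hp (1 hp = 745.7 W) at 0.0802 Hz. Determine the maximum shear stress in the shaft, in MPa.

41.7 MPa

ω = 2π·0.0802 = 0.5039 rad/s, so T = P/ω = 15.5×745.7 / 0.5039 = 22940 N·m.
J = πd⁴/32 = π(0.141)⁴/32 = 3.880×10^-5 m⁴.
τ_max = T·r/J = 22940 × 0.0705 / 3.880×10^-5 = 4.167×10^7 Pa.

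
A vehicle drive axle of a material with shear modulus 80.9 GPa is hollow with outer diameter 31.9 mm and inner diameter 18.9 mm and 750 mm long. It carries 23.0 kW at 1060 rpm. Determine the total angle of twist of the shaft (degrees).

1.23°

ω = 2π·1060/60 = 111.0 rad/s, so T = P/ω = 23.0×10³ / 111.0 = 207.2 N·m.
J = π(d_o⁴ − d_i⁴)/32 = π(0.0319⁴ − 0.0189⁴)/32 = 8.914×10^-8 m⁴.
θ = T·L/(G·J) = 207.2 × 0.750 / (80.9×10⁹ × 8.914×10^-8) = 0.02155 rad.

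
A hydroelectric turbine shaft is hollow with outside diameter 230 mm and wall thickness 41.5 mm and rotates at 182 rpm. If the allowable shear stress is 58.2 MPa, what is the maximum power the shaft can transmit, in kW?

J = π(d_o⁴ − d_i⁴)/32 = π(0.230⁴ − 0.147⁴)/32 = 2.289×10^-4 m⁴.
T_max = τ_allow·J/r = 5.82×10^7 × 2.289×10^-4 / 0.115 = 115800 N·m.
ω = 2π·182/60 = 19.06 rad/s, so P_max = T_max·ω = 2.208×10^6 W.

2210 kW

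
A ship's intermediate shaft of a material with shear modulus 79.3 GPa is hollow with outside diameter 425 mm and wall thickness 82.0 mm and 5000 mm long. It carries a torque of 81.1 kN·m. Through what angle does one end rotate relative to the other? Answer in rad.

0.00186 rad

J = π(d_o⁴ − d_i⁴)/32 = π(0.425⁴ − 0.261⁴)/32 = 2.747×10^-3 m⁴.
θ = T·L/(G·J) = 81100 × 5.00 / (79.3×10⁹ × 2.747×10^-3) = 1.861×10^-3 rad.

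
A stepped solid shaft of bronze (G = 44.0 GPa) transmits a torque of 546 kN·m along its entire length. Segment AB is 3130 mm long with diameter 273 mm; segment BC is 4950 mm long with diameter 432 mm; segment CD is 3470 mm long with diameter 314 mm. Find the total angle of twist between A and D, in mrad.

134 mrad

J_AB = π(0.273)⁴/32 = 5.45×10^-4 m⁴; J_BC = π(0.432)⁴/32 = 3.42×10^-3 m⁴; J_CD = π(0.314)⁴/32 = 9.54×10^-4 m⁴.
θ = (T/G)·Σ L_i/J_i = (546000/44.0×10⁹)·(3.13/5.45×10^-4 + 4.95/3.42×10^-3 + 3.47/9.54×10^-4) = 0.1343 rad.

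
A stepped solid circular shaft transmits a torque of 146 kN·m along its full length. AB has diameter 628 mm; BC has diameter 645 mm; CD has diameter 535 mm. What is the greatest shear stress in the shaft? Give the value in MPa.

4.86 MPa

Under the same torque, τ_max = 16T/(πd³) is largest where d is smallest — segment CD (d = 535 mm).
τ_max = 16·146000/(π·(0.535)³) = 4.856×10^6 Pa.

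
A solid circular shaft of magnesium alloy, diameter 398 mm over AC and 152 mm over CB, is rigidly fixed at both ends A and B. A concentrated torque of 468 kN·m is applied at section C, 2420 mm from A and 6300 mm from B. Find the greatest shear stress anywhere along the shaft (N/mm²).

Compatibility: T_A·a/J_AC = T_B·b/J_CB with T_A + T_B = T₀.
J_AC = 2.46×10^-3 m⁴, J_CB = 5.24×10^-5 m⁴, so T_A = T₀·(J_AC/a)/((J_AC/a)+(J_CB/b)) = 464200 N·m, T_B = 3793 N·m.
τ in each portion: τ_AC = 3.75×10^7 Pa, τ_CB = 5.50×10^6 Pa; maximum is in AC.
τ_max = T_AC·r/J = 464200·0.199/2.46×10^-3 = 3.750×10^7 Pa.

37.5 N/mm²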